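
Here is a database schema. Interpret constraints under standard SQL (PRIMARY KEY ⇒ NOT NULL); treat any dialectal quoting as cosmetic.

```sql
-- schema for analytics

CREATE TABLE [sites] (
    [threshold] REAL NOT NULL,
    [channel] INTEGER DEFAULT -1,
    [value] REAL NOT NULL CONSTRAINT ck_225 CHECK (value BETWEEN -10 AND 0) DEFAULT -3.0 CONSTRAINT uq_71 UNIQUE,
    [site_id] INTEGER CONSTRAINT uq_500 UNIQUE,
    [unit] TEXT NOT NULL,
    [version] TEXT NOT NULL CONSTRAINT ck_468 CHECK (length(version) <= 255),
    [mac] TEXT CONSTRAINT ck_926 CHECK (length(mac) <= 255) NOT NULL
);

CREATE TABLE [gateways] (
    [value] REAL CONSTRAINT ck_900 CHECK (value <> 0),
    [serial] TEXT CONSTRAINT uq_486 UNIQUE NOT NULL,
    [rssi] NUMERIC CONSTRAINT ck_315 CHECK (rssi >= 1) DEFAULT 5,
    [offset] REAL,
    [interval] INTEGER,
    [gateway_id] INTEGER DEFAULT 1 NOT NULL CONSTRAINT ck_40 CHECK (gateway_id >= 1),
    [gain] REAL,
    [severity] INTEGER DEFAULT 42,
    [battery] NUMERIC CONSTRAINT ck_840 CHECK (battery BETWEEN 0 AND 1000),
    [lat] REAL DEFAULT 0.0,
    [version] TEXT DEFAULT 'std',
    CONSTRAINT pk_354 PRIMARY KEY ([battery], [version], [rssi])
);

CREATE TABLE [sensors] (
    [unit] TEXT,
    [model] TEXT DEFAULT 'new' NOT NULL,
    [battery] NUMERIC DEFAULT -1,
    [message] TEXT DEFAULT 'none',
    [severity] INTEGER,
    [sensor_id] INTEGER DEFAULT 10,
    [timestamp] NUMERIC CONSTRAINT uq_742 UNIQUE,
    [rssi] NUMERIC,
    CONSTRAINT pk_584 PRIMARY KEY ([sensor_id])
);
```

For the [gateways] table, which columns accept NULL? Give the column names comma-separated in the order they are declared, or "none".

value, offset, interval, gain, severity, lat

- value: CHECK does not forbid NULL (a CHECK constraint passes when its expression is NULL) → nullable.
- serial: declared NOT NULL → not nullable.
- rssi: part of the PRIMARY KEY, which implies NOT NULL → not nullable.
- offset: no NOT NULL constraint applies → nullable.
- interval: no NOT NULL constraint applies → nullable.
- gateway_id: declared NOT NULL → not nullable.
- gain: no NOT NULL constraint applies → nullable.
- severity: DEFAULT only fills an omitted column; an explicit NULL is still allowed → nullable.
- battery: part of the PRIMARY KEY, which implies NOT NULL → not nullable.
- lat: DEFAULT only fills an omitted column; an explicit NULL is still allowed → nullable.
- version: part of the PRIMARY KEY, which implies NOT NULL → not nullable.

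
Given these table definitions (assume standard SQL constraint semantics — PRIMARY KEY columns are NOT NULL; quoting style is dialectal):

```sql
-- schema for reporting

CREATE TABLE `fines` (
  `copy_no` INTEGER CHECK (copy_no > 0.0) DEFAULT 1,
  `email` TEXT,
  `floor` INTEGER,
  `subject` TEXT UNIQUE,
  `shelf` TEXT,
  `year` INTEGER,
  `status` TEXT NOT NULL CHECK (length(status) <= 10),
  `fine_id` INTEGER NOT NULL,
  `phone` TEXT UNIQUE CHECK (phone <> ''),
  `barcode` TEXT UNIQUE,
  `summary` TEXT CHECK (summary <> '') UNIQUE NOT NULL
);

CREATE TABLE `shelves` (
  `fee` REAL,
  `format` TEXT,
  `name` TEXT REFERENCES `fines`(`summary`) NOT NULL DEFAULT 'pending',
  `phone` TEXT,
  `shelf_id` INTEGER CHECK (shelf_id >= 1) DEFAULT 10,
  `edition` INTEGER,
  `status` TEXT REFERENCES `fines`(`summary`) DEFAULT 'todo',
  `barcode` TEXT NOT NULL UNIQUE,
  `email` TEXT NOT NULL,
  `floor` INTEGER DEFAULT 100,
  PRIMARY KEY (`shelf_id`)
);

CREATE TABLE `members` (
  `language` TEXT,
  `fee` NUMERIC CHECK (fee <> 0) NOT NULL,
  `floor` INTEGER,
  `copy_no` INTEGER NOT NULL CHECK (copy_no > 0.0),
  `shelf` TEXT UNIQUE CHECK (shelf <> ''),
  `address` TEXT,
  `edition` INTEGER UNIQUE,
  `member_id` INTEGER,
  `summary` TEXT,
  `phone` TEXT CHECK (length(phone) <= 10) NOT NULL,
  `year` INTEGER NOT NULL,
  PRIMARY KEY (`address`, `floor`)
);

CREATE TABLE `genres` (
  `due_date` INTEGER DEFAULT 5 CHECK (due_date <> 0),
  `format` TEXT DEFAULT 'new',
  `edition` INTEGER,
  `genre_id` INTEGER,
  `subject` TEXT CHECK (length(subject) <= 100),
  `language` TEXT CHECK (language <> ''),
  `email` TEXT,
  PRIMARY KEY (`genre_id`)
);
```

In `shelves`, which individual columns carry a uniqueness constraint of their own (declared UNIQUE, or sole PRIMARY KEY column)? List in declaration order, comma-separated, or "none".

shelf_id, barcode

- fee: no UNIQUE or single-column PK constraint.
- format: no UNIQUE or single-column PK constraint.
- name: no UNIQUE or single-column PK constraint.
- phone: no UNIQUE or single-column PK constraint.
- shelf_id: single-column PRIMARY KEY → unique.
- edition: no UNIQUE or single-column PK constraint.
- status: no UNIQUE or single-column PK constraint.
- barcode: declared UNIQUE → unique.
- email: no UNIQUE or single-column PK constraint.
- floor: no UNIQUE or single-column PK constraint.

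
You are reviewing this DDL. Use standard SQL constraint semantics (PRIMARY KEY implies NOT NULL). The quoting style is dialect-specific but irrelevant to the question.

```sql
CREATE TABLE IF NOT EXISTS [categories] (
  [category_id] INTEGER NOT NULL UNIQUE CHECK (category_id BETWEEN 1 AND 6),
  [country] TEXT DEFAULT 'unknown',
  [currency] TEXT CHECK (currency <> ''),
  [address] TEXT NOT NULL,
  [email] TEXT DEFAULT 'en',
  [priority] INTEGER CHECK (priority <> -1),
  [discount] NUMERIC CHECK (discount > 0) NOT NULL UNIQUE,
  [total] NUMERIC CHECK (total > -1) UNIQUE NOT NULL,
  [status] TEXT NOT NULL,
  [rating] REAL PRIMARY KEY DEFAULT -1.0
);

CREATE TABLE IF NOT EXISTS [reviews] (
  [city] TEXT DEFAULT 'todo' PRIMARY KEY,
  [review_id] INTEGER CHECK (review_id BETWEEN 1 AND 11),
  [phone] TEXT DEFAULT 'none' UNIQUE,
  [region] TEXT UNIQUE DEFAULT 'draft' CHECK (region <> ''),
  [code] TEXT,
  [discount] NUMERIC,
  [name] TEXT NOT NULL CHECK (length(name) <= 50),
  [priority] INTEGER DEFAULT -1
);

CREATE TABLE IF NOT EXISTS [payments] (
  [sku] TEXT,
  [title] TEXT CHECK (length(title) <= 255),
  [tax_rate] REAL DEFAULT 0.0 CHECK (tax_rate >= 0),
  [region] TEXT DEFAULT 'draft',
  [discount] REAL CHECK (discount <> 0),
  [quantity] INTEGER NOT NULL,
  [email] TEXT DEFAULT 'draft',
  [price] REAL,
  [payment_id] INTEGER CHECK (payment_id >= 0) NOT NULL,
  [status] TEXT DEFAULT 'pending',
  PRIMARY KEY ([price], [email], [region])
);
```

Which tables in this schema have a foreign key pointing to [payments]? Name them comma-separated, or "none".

none

No REFERENCES clause anywhere in the schema names payments.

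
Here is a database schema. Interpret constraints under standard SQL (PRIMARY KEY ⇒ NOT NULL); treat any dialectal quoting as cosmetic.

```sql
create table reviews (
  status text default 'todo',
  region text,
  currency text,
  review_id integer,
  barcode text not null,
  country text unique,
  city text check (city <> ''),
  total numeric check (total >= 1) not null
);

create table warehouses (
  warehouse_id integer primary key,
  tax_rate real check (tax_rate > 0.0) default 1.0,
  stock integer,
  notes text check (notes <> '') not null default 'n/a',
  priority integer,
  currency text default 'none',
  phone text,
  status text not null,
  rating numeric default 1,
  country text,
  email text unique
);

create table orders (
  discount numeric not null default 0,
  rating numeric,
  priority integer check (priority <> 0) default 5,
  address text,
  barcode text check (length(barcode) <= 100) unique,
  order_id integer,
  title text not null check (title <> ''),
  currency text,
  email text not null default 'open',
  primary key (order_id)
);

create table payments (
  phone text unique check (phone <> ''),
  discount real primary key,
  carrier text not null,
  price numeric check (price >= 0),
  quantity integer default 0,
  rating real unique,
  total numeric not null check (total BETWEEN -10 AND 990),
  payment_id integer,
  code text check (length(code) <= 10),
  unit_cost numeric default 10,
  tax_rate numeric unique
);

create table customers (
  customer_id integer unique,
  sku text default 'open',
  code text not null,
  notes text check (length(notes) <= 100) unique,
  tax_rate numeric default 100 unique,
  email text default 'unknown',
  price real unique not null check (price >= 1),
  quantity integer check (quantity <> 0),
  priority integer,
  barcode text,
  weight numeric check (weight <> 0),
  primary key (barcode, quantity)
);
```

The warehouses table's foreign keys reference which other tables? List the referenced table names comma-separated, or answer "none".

No column in warehouses has a REFERENCES clause.

none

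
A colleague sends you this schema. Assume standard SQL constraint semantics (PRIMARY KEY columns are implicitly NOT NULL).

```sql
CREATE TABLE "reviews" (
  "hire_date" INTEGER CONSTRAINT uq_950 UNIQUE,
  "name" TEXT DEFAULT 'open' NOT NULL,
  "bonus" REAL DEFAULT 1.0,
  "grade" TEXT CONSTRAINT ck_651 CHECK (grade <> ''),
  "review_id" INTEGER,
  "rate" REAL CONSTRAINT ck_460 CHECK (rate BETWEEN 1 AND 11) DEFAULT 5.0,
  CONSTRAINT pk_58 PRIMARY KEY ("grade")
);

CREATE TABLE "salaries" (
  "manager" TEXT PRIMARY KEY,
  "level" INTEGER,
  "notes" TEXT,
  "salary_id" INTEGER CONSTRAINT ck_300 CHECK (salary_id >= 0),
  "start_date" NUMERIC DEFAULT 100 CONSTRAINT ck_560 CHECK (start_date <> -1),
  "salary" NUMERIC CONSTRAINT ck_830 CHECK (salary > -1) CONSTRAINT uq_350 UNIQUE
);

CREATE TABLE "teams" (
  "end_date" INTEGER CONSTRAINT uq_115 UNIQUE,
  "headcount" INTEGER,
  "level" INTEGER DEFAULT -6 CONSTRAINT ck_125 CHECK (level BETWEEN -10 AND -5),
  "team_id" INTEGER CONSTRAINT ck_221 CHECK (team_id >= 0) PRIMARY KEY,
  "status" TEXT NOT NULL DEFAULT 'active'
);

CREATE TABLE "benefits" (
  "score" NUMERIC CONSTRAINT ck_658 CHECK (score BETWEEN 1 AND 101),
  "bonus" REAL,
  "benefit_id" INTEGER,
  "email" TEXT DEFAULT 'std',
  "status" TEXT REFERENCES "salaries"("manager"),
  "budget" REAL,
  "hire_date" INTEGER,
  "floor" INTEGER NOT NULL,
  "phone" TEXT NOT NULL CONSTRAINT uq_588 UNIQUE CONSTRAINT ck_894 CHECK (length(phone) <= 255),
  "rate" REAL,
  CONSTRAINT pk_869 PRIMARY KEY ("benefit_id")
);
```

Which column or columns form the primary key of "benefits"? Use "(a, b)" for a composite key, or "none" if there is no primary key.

benefit_id is declared PRIMARY KEY as a table-level PRIMARY KEY clause.

benefit_id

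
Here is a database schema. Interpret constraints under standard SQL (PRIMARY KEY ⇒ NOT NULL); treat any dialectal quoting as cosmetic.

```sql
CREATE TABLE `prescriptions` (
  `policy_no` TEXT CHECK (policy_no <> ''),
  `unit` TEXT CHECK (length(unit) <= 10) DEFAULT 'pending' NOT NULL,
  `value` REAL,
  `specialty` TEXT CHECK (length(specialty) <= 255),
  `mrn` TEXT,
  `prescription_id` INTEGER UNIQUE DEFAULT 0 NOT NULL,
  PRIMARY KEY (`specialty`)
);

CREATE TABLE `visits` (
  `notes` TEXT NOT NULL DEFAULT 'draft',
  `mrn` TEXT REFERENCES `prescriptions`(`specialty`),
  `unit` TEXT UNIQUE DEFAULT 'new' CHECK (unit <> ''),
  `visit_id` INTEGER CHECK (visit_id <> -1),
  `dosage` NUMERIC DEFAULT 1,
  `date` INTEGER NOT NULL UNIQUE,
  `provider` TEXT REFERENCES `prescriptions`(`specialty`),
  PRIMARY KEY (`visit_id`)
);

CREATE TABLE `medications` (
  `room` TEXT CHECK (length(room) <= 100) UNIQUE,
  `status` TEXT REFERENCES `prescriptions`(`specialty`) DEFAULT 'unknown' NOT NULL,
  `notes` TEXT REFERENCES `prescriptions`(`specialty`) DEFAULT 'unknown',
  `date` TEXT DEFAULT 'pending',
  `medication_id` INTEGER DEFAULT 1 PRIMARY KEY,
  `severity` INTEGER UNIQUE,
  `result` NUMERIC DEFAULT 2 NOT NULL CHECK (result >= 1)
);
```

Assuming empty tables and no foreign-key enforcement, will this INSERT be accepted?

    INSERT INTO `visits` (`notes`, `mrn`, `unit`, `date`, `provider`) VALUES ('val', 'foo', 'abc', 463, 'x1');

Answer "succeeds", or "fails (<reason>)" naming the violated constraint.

fails (NOT NULL on visit_id)

visit_id is omitted from the column list and has no DEFAULT, so it would receive NULL.
But visit_id is part of the PRIMARY KEY (implied NOT NULL).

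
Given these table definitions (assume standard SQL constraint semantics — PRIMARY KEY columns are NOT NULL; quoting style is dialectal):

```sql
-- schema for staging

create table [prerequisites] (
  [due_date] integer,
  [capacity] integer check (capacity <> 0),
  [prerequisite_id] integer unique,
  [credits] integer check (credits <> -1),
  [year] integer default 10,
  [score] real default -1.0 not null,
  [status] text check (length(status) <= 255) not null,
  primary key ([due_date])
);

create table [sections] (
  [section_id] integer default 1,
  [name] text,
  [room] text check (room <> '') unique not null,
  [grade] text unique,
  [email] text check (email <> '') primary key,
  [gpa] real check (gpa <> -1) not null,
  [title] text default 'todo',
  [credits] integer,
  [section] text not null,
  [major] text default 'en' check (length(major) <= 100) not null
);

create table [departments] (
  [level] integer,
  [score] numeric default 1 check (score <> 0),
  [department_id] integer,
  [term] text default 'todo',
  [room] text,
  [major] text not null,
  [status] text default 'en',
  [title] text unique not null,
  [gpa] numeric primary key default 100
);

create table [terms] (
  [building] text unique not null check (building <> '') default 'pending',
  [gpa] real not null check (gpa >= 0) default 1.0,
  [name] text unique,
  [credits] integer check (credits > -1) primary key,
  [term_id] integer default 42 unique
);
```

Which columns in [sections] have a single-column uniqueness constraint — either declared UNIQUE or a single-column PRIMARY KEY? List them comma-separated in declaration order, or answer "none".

- section_id: no UNIQUE or single-column PK constraint.
- name: no UNIQUE or single-column PK constraint.
- room: declared UNIQUE → unique.
- grade: declared UNIQUE → unique.
- email: single-column PRIMARY KEY → unique.
- gpa: no UNIQUE or single-column PK constraint.
- title: no UNIQUE or single-column PK constraint.
- credits: no UNIQUE or single-column PK constraint.
- section: no UNIQUE or single-column PK constraint.
- major: no UNIQUE or single-column PK constraint.

room, grade, email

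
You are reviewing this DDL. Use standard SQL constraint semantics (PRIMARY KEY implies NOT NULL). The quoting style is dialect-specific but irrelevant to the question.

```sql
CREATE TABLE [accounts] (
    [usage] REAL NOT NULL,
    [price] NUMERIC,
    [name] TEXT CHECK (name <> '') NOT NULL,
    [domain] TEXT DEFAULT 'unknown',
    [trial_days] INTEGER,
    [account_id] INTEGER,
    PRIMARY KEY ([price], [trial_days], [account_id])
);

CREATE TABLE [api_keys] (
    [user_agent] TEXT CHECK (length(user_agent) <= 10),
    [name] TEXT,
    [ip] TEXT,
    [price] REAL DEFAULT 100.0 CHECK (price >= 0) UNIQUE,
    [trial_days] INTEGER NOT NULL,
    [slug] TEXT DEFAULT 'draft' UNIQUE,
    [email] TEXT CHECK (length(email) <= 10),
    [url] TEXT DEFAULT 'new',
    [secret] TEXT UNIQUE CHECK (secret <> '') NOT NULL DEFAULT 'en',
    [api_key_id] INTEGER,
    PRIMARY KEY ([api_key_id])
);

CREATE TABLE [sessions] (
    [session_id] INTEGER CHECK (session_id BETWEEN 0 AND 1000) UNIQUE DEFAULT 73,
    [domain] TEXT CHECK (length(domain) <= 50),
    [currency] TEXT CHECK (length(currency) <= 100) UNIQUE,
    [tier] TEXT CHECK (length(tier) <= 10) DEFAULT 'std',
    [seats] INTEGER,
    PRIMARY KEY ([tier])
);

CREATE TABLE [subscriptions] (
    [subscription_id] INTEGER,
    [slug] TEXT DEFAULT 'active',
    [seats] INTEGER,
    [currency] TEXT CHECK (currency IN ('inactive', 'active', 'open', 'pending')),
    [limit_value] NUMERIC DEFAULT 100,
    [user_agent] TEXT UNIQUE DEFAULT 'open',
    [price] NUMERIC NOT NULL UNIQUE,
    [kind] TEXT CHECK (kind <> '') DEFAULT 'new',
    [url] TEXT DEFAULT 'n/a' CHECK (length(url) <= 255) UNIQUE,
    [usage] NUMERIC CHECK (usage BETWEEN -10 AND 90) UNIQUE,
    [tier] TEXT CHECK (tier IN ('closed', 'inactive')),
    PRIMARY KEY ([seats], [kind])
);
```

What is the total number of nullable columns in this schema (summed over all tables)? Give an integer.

accounts: 1 nullable (domain — PK (price, trial_days, account_id) and explicit NOT NULL columns excluded).
api_keys: 7 nullable (user_agent, name, ip, price, slug, email, url — PK (api_key_id) and explicit NOT NULL columns excluded).
sessions: 4 nullable (session_id, domain, currency, seats — PK (tier) and explicit NOT NULL columns excluded).
subscriptions: 8 nullable (subscription_id, slug, currency, limit_value, user_agent, url, usage, tier — PK (seats, kind) and explicit NOT NULL columns excluded).
Total: 1 + 7 + 4 + 8 = 20.

20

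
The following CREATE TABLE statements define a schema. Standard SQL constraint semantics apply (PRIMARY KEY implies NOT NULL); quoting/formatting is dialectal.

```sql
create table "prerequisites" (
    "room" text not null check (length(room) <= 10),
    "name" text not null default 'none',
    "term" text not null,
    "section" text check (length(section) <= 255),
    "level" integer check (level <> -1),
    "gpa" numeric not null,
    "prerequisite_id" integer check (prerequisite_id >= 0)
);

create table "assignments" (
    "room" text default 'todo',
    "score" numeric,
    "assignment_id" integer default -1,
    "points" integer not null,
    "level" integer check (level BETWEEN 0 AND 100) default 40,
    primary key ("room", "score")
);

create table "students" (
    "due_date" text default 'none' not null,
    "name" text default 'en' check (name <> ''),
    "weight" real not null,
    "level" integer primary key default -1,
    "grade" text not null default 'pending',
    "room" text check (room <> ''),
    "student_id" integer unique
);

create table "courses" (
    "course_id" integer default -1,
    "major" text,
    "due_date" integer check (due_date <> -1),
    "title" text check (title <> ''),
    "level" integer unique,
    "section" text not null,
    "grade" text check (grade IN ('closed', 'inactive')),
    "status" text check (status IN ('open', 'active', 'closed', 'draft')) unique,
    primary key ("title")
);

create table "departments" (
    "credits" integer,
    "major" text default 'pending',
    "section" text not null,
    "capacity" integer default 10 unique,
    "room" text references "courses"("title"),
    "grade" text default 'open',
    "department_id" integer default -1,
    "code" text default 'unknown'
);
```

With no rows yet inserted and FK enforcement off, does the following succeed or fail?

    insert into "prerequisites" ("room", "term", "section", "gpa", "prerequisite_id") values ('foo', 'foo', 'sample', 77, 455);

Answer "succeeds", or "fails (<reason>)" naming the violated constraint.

NOT NULL columns: gpa is supplied; name defaults to 'none'; room is supplied; term is supplied.
CHECK constraints: 'foo' satisfies (length(room) <= 10); 'sample' satisfies (length(section) <= 255); 455 satisfies (prerequisite_id >= 0).
No constraint is violated.

succeeds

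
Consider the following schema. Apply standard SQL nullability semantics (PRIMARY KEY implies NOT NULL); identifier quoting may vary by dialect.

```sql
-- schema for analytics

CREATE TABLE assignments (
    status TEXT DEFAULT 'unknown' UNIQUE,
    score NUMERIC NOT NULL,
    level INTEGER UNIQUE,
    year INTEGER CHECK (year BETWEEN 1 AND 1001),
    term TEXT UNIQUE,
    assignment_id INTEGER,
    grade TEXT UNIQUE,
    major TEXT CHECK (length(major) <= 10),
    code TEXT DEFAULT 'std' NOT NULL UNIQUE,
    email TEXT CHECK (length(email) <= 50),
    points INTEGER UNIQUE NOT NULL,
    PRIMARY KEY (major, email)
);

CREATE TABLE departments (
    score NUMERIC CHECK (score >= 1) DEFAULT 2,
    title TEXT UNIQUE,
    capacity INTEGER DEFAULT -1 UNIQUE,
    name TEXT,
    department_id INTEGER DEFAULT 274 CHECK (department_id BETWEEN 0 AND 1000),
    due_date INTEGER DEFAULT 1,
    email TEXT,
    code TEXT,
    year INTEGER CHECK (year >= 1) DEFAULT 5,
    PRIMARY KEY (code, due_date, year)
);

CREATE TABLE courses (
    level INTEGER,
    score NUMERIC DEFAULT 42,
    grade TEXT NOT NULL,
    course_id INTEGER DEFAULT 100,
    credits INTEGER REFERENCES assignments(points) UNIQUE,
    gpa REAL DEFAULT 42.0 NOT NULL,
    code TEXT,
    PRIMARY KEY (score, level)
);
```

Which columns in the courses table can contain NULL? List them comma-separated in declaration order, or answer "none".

- level: part of the PRIMARY KEY, which implies NOT NULL → not nullable.
- score: part of the PRIMARY KEY, which implies NOT NULL → not nullable.
- grade: declared NOT NULL → not nullable.
- course_id: DEFAULT only fills an omitted column; an explicit NULL is still allowed → nullable.
- credits: a foreign key column may be NULL unless separately constrained → nullable.
- gpa: declared NOT NULL → not nullable.
- code: no NOT NULL constraint applies → nullable.

course_id, credits, code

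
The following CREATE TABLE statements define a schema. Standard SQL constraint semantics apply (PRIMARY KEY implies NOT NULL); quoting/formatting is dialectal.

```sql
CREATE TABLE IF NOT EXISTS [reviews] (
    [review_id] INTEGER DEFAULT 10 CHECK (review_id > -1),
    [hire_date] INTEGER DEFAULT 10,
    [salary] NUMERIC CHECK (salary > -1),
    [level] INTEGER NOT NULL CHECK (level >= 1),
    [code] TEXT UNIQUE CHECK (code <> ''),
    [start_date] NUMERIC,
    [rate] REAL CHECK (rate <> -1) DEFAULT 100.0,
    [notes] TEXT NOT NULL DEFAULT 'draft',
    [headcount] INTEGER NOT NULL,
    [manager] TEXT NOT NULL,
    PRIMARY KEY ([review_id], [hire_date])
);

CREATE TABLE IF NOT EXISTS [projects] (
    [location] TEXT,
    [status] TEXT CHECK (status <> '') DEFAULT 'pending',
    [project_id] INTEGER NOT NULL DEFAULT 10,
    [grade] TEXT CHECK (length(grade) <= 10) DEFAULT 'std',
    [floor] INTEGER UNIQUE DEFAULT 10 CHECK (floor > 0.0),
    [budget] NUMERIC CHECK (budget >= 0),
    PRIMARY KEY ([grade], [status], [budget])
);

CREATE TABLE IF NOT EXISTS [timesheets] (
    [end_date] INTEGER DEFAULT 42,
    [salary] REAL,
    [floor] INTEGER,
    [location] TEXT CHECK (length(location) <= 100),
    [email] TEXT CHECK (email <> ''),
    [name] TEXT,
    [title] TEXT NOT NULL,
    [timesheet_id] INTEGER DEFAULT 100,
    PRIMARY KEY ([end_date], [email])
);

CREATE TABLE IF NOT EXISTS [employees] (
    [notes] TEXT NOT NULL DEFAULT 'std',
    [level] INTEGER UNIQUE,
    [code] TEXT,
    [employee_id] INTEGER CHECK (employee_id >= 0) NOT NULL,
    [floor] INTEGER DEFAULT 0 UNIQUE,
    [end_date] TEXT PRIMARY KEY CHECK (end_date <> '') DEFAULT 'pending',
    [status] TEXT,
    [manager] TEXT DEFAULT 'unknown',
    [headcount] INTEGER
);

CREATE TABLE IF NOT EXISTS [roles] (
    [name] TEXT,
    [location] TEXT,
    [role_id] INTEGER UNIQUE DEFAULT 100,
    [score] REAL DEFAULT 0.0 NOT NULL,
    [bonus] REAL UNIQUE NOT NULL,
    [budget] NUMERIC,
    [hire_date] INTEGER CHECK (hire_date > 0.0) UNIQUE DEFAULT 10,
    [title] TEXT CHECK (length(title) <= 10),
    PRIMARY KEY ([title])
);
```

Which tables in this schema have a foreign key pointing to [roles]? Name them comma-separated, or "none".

No REFERENCES clause anywhere in the schema names roles.

none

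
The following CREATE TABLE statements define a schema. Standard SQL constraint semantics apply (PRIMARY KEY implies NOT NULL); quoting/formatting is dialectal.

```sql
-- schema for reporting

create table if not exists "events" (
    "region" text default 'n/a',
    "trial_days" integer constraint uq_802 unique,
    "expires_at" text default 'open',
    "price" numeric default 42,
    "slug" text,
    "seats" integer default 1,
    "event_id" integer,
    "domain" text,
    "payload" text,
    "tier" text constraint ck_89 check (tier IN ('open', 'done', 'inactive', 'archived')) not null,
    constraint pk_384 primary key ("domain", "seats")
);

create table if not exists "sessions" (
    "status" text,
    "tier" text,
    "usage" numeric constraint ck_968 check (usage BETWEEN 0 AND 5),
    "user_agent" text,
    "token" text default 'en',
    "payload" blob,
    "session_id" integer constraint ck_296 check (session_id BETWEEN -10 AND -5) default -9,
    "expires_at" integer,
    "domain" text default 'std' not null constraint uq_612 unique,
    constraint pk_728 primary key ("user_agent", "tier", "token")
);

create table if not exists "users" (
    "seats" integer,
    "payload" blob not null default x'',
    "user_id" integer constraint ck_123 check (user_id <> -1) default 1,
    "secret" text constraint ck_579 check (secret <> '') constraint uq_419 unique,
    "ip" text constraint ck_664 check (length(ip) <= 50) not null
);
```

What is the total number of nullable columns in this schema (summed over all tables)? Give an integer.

events: 7 nullable (region, trial_days, expires_at, price, slug, event_id, payload — PK (domain, seats) and explicit NOT NULL columns excluded).
sessions: 5 nullable (status, usage, payload, session_id, expires_at — PK (user_agent, tier, token) and explicit NOT NULL columns excluded).
users: 3 nullable (seats, user_id, secret — PK none and explicit NOT NULL columns excluded).
Total: 7 + 5 + 3 = 15.

15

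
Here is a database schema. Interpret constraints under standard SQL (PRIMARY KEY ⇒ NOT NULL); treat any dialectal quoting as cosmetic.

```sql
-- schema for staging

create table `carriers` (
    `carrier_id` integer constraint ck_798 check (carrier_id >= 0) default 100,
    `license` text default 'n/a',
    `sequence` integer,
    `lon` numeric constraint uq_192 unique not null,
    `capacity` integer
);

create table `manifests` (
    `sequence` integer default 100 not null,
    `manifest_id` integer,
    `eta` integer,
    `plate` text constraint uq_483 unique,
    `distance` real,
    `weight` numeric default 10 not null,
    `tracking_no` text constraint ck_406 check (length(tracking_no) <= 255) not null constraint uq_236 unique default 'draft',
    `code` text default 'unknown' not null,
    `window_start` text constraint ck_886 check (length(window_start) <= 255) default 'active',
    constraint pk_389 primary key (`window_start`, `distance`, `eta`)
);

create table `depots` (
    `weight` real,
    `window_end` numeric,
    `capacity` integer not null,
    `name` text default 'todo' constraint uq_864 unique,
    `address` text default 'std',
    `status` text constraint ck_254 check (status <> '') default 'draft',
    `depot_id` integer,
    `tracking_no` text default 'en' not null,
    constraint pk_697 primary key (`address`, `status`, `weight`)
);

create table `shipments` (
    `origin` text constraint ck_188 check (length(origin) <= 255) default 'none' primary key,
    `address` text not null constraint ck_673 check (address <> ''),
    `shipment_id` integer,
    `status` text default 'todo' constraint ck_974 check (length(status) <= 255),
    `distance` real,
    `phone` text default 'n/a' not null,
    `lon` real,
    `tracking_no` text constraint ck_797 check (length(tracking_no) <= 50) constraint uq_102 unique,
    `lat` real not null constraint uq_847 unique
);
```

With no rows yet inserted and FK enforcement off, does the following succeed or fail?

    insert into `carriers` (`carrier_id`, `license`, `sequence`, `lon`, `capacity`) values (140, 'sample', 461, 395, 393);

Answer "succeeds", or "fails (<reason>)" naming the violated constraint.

succeeds

NOT NULL columns: lon is supplied.
CHECK constraints: 140 satisfies (carrier_id >= 0).
No constraint is violated.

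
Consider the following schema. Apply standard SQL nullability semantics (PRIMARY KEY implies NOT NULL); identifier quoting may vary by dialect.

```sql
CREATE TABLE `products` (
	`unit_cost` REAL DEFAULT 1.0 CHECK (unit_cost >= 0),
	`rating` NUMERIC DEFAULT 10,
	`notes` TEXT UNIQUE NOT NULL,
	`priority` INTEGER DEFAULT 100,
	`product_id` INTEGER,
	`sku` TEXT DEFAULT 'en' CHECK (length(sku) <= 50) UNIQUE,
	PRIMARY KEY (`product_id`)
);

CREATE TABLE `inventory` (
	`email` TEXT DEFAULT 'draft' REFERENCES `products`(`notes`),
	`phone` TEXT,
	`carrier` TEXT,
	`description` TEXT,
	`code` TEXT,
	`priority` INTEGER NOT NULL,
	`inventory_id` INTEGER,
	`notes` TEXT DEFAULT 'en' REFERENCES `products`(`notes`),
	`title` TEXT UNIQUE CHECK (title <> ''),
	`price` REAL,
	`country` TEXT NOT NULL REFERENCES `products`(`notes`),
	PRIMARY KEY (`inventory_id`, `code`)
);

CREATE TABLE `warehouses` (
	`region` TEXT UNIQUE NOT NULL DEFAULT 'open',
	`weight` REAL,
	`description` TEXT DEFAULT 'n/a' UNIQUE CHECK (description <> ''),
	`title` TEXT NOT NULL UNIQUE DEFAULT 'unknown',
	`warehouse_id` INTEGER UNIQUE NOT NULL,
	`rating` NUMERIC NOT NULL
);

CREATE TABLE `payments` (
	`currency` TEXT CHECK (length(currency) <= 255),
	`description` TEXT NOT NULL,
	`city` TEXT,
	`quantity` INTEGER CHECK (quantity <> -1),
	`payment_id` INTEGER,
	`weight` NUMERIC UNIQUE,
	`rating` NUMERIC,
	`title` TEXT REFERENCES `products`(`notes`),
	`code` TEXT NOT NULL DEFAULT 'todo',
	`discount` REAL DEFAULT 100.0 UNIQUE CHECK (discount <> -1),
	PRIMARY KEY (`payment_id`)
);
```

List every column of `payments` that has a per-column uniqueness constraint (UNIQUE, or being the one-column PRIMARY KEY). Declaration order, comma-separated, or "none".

- currency: no UNIQUE or single-column PK constraint.
- description: no UNIQUE or single-column PK constraint.
- city: no UNIQUE or single-column PK constraint.
- quantity: no UNIQUE or single-column PK constraint.
- payment_id: single-column PRIMARY KEY → unique.
- weight: declared UNIQUE → unique.
- rating: no UNIQUE or single-column PK constraint.
- title: no UNIQUE or single-column PK constraint.
- code: no UNIQUE or single-column PK constraint.
- discount: declared UNIQUE → unique.

payment_id, weight, discount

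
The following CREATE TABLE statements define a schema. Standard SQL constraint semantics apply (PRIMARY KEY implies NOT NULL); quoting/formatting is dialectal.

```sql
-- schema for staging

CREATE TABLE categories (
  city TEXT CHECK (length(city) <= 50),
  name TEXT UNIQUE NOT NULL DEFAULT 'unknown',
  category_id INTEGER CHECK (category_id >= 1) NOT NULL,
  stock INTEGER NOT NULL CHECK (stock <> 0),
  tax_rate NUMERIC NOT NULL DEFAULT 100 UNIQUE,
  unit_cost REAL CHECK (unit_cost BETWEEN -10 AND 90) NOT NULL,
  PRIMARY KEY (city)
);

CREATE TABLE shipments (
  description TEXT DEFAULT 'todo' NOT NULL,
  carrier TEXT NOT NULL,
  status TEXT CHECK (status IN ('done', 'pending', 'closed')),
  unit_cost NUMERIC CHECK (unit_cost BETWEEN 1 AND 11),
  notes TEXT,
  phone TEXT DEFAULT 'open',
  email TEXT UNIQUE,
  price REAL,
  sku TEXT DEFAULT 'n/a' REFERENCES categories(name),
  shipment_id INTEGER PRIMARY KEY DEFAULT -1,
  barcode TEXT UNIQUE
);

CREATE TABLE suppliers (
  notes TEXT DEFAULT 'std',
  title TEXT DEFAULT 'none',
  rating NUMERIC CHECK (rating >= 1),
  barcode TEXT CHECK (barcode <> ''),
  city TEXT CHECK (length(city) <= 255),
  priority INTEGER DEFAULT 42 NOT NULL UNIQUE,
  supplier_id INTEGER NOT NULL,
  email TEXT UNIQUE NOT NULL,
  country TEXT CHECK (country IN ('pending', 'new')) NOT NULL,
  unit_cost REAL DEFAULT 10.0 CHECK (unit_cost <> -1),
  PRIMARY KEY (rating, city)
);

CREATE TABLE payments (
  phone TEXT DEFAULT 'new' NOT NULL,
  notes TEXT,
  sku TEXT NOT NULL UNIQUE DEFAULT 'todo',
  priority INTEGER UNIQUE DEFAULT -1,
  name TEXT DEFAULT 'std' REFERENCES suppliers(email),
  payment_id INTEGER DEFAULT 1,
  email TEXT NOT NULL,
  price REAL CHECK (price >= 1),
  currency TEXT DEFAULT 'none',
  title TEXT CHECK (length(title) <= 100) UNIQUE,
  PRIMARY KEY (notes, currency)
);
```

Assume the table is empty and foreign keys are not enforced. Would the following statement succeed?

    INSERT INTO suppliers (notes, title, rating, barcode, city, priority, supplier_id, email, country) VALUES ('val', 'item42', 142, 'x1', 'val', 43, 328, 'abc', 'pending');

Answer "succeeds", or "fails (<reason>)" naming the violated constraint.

NOT NULL columns: city is supplied; country is supplied; email is supplied; priority is supplied; rating is supplied; supplier_id is supplied.
CHECK constraints: 142 satisfies (rating >= 1); 'x1' satisfies (barcode <> ''); 'val' satisfies (length(city) <= 255); 'pending' satisfies (country IN ('pending', 'new')).
No constraint is violated.

succeeds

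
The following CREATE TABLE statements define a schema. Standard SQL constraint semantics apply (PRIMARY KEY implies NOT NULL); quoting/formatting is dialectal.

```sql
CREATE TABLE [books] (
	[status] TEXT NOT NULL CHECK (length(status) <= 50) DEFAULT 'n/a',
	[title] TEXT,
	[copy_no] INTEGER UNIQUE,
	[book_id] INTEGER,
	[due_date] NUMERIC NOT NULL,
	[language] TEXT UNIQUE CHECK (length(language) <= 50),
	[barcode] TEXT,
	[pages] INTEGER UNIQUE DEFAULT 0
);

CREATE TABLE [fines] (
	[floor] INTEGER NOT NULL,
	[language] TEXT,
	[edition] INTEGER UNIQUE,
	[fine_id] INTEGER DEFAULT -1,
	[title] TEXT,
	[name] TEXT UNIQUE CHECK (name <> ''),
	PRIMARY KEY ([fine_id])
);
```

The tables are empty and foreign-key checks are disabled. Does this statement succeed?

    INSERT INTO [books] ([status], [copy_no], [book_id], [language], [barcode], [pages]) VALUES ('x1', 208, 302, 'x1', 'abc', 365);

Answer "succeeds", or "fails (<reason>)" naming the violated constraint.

due_date is omitted from the column list and has no DEFAULT, so it would receive NULL.
But due_date is declared NOT NULL.

fails (NOT NULL on due_date)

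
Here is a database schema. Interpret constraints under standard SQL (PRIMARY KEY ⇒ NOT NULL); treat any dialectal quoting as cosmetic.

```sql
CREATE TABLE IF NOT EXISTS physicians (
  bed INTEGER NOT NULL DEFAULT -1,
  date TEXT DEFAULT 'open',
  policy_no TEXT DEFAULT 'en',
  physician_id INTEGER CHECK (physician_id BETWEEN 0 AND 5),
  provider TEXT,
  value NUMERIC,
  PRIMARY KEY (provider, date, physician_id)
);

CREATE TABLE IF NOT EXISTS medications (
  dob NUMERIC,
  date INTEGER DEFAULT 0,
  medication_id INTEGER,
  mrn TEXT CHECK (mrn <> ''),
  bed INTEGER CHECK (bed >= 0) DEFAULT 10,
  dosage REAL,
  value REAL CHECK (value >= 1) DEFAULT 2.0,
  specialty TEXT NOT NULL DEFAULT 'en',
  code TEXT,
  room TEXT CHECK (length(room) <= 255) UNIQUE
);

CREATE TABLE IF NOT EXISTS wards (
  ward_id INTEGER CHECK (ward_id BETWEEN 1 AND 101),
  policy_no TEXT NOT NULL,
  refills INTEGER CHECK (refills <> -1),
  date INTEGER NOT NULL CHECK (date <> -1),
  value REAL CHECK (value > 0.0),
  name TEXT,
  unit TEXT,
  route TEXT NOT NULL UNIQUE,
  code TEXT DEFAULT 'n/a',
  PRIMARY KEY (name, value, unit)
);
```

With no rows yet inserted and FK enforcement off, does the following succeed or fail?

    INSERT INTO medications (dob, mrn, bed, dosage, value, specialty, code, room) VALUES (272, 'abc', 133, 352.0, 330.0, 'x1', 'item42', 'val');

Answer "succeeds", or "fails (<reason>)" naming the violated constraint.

NOT NULL columns: specialty is supplied.
CHECK constraints: 'abc' satisfies (mrn <> ''); 133 satisfies (bed >= 0); 330.0 satisfies (value >= 1); 'val' satisfies (length(room) <= 255).
No constraint is violated.

succeeds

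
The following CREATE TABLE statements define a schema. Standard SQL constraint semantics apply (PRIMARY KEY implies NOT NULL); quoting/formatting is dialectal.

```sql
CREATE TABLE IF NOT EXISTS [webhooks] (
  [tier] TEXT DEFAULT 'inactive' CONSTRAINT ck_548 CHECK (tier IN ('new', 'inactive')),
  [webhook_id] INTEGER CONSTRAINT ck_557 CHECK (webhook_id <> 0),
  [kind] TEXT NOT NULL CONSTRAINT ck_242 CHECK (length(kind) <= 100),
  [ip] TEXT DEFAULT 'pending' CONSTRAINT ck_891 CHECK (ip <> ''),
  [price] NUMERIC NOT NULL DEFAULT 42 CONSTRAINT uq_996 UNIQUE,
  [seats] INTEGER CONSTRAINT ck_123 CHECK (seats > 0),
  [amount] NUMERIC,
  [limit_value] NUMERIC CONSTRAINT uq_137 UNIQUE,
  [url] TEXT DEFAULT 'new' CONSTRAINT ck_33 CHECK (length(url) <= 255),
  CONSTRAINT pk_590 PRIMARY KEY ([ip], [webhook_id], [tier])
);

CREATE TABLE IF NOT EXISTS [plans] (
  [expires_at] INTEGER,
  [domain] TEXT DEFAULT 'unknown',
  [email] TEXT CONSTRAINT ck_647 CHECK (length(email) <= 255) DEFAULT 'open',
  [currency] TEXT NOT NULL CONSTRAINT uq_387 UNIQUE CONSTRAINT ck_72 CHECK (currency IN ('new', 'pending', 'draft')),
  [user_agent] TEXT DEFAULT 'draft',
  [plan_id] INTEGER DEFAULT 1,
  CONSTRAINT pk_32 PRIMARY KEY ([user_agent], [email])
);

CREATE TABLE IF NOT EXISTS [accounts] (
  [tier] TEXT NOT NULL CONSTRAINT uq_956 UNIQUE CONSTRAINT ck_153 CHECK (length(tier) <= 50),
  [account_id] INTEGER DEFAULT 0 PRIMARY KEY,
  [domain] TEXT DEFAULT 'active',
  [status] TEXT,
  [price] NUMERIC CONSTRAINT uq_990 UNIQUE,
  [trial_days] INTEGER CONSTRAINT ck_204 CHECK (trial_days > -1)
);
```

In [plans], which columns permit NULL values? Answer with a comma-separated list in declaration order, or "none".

- expires_at: no NOT NULL constraint applies → nullable.
- domain: DEFAULT only fills an omitted column; an explicit NULL is still allowed → nullable.
- email: part of the PRIMARY KEY, which implies NOT NULL → not nullable.
- currency: declared NOT NULL → not nullable.
- user_agent: part of the PRIMARY KEY, which implies NOT NULL → not nullable.
- plan_id: DEFAULT only fills an omitted column; an explicit NULL is still allowed → nullable.

expires_at, domain, plan_id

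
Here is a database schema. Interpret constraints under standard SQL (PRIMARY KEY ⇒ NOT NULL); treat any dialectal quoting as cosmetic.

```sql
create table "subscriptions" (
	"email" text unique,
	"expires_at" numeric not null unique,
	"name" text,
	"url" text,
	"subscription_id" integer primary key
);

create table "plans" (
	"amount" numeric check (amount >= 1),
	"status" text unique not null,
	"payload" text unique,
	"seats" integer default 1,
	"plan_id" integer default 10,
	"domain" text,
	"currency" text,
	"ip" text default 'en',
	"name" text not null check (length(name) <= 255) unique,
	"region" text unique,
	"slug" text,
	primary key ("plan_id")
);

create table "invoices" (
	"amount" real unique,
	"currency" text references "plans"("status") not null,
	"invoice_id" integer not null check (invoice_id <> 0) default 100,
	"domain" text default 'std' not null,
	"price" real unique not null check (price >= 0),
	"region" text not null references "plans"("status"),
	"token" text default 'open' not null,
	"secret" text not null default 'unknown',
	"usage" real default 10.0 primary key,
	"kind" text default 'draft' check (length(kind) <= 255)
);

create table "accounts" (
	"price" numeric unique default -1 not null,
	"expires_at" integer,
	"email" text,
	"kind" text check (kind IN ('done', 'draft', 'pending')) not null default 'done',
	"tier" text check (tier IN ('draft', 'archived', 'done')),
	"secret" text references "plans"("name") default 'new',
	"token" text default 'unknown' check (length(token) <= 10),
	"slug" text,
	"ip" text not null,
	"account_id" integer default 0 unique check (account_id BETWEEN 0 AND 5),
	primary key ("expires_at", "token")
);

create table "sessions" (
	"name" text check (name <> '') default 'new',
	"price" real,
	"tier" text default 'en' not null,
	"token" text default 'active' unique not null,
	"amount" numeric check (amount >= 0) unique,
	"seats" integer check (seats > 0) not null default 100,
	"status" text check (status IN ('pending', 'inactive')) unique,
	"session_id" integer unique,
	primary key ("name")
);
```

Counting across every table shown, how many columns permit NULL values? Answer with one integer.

22

subscriptions: 3 nullable (email, name, url — PK (subscription_id) and explicit NOT NULL columns excluded).
plans: 8 nullable (amount, payload, seats, domain, currency, ip, region, slug — PK (plan_id) and explicit NOT NULL columns excluded).
invoices: 2 nullable (amount, kind — PK (usage) and explicit NOT NULL columns excluded).
accounts: 5 nullable (email, tier, secret, slug, account_id — PK (expires_at, token) and explicit NOT NULL columns excluded).
sessions: 4 nullable (price, amount, status, session_id — PK (name) and explicit NOT NULL columns excluded).
Total: 3 + 8 + 2 + 5 + 4 = 22.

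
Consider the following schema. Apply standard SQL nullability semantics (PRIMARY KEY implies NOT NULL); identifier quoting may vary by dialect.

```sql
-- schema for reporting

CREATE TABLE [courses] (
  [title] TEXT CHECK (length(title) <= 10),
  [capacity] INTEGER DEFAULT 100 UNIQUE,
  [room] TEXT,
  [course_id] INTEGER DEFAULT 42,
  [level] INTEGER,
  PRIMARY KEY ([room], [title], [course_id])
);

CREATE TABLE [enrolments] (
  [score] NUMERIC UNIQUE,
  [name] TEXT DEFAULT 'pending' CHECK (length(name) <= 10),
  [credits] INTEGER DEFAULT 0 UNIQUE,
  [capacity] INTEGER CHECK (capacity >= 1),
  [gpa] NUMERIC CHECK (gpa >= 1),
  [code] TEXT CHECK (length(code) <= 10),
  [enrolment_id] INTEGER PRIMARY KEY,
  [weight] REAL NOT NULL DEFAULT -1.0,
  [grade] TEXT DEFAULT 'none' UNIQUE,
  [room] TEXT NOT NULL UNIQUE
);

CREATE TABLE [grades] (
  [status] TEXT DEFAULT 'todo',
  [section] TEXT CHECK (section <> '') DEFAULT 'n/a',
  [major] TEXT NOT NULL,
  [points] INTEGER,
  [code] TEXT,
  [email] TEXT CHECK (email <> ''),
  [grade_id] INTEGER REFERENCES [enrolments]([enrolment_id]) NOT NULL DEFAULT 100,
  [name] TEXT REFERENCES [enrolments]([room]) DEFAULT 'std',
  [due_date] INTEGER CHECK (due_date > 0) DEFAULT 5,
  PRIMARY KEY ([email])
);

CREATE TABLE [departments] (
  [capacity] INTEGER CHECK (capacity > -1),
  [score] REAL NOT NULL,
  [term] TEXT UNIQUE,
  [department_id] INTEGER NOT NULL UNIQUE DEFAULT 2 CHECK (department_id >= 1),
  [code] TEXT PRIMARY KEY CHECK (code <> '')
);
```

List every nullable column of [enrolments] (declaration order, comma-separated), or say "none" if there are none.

score, name, credits, capacity, gpa, code, grade

- score: UNIQUE does not imply NOT NULL → nullable.
- name: CHECK does not forbid NULL (a CHECK constraint passes when its expression is NULL) → nullable.
- credits: UNIQUE does not imply NOT NULL → nullable.
- capacity: CHECK does not forbid NULL (a CHECK constraint passes when its expression is NULL) → nullable.
- gpa: CHECK does not forbid NULL (a CHECK constraint passes when its expression is NULL) → nullable.
- code: CHECK does not forbid NULL (a CHECK constraint passes when its expression is NULL) → nullable.
- enrolment_id: part of the PRIMARY KEY, which implies NOT NULL → not nullable.
- weight: declared NOT NULL → not nullable.
- grade: UNIQUE does not imply NOT NULL → nullable.
- room: declared NOT NULL → not nullable.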